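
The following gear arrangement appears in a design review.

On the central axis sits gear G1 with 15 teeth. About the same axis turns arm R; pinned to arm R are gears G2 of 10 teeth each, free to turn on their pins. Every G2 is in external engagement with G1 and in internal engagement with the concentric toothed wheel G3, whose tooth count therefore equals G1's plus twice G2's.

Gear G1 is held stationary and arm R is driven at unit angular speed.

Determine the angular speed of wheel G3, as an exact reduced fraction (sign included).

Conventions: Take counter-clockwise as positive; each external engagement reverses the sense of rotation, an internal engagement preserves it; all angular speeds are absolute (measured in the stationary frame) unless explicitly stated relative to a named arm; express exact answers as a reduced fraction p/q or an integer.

10/7

class = planetary set [G3 = 15+2·10 = 35; Willis about the carrier]
ring teeth: 15 + 2·10 = 35
15(ω_sun−ω_arm) = −35(ω_ring−ω_arm),  ω_sun = 0, ω_arm = 1
ω_ring = 1 − (15/35)(0−1) = 10/7
exact speed ratio = 10/7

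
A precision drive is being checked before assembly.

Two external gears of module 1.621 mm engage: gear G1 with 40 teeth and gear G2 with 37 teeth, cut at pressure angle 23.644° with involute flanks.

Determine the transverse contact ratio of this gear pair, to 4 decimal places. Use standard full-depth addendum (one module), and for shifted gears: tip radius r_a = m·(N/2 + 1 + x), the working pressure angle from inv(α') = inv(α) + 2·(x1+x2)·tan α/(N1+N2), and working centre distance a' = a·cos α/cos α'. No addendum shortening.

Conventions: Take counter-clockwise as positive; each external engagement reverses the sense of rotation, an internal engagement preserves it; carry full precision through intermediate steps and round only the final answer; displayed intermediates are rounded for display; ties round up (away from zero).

recognized (one external pair, fixed centres): single-mesh tooth geometry, m = 1.621, N1 = 40, N2 = 37
base radii: r_b1 = 29.698504, r_b2 = 27.471116
tip radii: r_a1 = 34.041000, r_a2 = 31.609500
no profile shift: α' = α, a' = a
action lengths: √(r_a1²−r_b1²) = 16.636964, √(r_a2²−r_b2²) = 15.636441
base pitch p_b = π·m·cos α = 4.665030
CR = (16.636964 + 15.636441 − 62.408500·sin 23.64400°)/4.665030 = 1.552897
contact ratio ≈ 1.5529

1.5529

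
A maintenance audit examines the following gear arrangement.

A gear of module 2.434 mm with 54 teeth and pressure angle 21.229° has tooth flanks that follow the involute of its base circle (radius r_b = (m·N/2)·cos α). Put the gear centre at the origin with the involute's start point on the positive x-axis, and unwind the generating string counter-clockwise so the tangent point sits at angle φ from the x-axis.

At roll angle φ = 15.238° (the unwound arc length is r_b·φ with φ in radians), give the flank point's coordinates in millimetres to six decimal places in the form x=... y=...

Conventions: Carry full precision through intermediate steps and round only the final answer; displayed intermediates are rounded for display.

x=63.386700 y=0.381404

recognized (one wheel, involute flank): single-mesh tooth geometry, m = 2.434, N = 54
pitch radius r_p = m·N/2 = 2.434·54/2 = 65.718000
base radius r_b = r_p·cos α = 65.718000·cos 21.229° = 61.258419
roll angle φ = 15.238° = 0.26595327 rad
x = r_b·(cos φ + φ·sin φ) = 63.386700
y = r_b·(sin φ − φ·cos φ) = 0.381404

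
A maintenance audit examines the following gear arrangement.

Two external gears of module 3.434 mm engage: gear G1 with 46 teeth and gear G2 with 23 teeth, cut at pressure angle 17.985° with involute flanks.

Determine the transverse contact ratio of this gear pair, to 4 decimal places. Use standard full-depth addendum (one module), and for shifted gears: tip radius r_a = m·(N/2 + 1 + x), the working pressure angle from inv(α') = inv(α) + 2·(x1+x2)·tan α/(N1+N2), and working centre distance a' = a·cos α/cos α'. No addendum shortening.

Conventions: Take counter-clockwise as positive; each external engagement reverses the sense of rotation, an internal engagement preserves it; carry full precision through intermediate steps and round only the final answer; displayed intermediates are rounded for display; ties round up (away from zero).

recognized (one external pair, fixed centres): single-mesh tooth geometry, m = 3.434, N1 = 46, N2 = 23
base radii: r_b1 = 75.122733, r_b2 = 37.561366
tip radii: r_a1 = 82.416000, r_a2 = 42.925000
no profile shift: α' = α, a' = a
action lengths: √(r_a1²−r_b1²) = 33.896490, √(r_a2²−r_b2²) = 20.777377
base pitch p_b = π·m·cos α = 10.261088
CR = (33.896490 + 20.777377 − 118.473000·sin 17.98500°)/10.261088 = 1.763282
contact ratio ≈ 1.7633

1.7633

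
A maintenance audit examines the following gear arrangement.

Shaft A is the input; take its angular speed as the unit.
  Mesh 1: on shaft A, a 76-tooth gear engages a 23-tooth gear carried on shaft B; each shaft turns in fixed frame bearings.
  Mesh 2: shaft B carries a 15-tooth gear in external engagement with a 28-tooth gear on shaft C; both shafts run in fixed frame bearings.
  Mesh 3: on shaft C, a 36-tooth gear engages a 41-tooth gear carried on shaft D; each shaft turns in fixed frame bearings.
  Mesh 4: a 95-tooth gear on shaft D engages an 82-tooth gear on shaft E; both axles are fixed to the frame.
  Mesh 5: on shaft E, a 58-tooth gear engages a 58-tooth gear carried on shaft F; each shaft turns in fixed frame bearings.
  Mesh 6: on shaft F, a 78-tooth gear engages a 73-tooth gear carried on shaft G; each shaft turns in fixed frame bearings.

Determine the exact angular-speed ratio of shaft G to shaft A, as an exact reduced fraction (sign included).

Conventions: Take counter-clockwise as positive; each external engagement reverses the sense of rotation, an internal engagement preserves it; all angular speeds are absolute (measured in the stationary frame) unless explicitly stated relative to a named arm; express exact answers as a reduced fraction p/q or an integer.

38013300/19756793

class = fixed-axis compound train [6 meshes; 6 ratios multiply, 6 sense flips]
mesh 1 [76T→23T]: running ratio 76/23, sense −
mesh 2 [15T→28T]: running ratio 285/161, sense +
mesh 3 [36T→41T]: running ratio 10260/6601, sense −
mesh 4 [95T→82T]: running ratio 487350/270641, sense +
mesh 5 [58T→58T]: running ratio 487350/270641, sense −
mesh 6 [78T→73T]: running ratio 38013300/19756793, sense +
ω_out/ω_in = 38013300/19756793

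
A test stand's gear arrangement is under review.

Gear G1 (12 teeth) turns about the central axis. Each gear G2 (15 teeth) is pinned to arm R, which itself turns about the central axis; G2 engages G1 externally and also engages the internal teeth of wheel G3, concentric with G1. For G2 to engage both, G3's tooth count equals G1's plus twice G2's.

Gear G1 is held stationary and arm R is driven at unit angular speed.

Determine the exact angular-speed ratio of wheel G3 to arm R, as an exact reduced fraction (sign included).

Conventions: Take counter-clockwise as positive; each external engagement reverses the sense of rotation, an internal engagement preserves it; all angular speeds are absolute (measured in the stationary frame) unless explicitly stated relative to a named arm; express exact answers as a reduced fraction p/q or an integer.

class = planetary set [G3 = 12+2·15 = 42; Willis about the carrier]
ring teeth: 12 + 2·15 = 42
12(ω_sun−ω_arm) = −42(ω_ring−ω_arm),  ω_sun = 0, ω_arm = 1
ω_ring = 1 − (12/42)(0−1) = 9/7
ω_out/ω_in = 9/7

9/7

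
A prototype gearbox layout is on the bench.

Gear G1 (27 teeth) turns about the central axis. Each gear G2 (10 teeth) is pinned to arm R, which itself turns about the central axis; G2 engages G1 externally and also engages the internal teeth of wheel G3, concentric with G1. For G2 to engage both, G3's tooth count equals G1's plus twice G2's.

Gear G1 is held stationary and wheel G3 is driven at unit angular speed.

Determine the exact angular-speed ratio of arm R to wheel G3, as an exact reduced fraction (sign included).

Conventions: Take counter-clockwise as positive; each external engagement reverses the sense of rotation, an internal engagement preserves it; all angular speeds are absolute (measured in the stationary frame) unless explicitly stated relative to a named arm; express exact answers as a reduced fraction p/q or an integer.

class = planetary set [G3 = 27+2·10 = 47; Willis about the carrier]
ring teeth: 27 + 2·10 = 47
27(ω_sun−ω_arm) = −47(ω_ring−ω_arm),  ω_sun = 0, ω_ring = 1
27(0−ω_arm) = −47(1−ω_arm)  ⇒  74·ω_arm = 47  ⇒  ω_arm = 47/74
ω_out/ω_in = 47/74

47/74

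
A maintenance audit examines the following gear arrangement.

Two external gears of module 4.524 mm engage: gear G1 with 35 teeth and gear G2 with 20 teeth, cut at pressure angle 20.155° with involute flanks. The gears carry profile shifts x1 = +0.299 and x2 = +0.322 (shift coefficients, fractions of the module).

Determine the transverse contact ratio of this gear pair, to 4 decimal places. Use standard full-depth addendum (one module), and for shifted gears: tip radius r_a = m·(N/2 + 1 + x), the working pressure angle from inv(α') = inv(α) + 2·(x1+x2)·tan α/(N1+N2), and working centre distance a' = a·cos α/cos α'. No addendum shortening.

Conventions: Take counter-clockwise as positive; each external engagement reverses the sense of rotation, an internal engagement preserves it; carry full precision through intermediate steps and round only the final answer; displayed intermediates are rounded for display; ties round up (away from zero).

class = single-mesh tooth geometry [involute pair 35T × 20T, m = 4.524]
base radii: r_b1 = 74.321940, r_b2 = 42.469680
tip radii: r_a1 = 85.046676, r_a2 = 51.220728
inv(α') = inv(20.155°) + 2·(+0.299+0.322)·tan α/(35+20) = 0.02355415  ⇒  α' = 23.15937°
a' = a·cos α / cos α' = 124.4100·cos 20.155°/cos 23.15937° = 127.028261
action lengths: √(r_a1²−r_b1²) = 41.342306, √(r_a2²−r_b2²) = 28.633708
base pitch p_b = π·m·cos α = 13.342244
CR = (41.342306 + 28.633708 − 127.028261·sin 23.15937°)/13.342244 = 1.500277
contact ratio ≈ 1.5003

1.5003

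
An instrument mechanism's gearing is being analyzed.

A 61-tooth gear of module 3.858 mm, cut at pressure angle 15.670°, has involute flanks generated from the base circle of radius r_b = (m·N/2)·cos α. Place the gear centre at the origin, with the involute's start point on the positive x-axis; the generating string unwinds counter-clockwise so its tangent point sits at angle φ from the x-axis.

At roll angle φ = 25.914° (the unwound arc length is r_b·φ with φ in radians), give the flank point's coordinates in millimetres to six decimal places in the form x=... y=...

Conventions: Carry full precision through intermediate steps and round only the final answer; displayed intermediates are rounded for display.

x=124.297675 y=3.423082

single-mesh involute tooth geometry (61T wheel at module 3.858)
pitch radius r_p = m·N/2 = 3.858·61/2 = 117.669000
base radius r_b = r_p·cos α = 117.669000·cos 15.670° = 113.295632
roll angle φ = 25.914° = 0.45228462 rad
x = r_b·(cos φ + φ·sin φ) = 124.297675
y = r_b·(sin φ − φ·cos φ) = 3.423082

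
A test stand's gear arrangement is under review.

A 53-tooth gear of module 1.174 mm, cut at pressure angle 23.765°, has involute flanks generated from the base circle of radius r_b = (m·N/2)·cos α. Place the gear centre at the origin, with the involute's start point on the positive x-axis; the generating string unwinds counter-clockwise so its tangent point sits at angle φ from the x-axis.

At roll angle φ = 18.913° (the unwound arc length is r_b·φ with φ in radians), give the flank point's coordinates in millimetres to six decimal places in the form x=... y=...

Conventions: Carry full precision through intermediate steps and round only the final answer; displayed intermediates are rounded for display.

topology: single-mesh involute geometry — m = 1.174, N = 53
pitch radius r_p = m·N/2 = 1.174·53/2 = 31.111000
base radius r_b = r_p·cos α = 31.111000·cos 23.765° = 28.472974
roll angle φ = 18.913° = 0.33009412 rad
x = r_b·(cos φ + φ·sin φ) = 29.982211
y = r_b·(sin φ − φ·cos φ) = 0.337664

x=29.982211 y=0.337664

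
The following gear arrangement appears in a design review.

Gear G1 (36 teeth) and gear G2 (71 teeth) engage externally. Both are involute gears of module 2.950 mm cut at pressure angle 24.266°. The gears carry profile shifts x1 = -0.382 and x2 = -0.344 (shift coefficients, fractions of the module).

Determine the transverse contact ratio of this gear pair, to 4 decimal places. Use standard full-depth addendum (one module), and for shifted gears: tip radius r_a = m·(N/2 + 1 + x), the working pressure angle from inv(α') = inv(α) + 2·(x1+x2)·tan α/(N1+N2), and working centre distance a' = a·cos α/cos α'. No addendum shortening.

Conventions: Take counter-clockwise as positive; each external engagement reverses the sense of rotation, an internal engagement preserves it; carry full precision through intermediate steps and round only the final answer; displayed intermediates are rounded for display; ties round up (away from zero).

class = single-mesh tooth geometry [involute pair 36T × 71T, m = 2.950]
base radii: r_b1 = 48.408472, r_b2 = 95.472265
tip radii: r_a1 = 54.923100, r_a2 = 106.660200
inv(α') = inv(24.266°) + 2·(-0.382-0.344)·tan α/(36+71) = 0.02116408  ⇒  α' = 22.38230°
a' = a·cos α / cos α' = 157.8250·cos 24.266°/cos 22.38230° = 155.603317
action lengths: √(r_a1²−r_b1²) = 25.945457, √(r_a2²−r_b2²) = 47.554652
base pitch p_b = π·m·cos α = 8.448872
CR = (25.945457 + 47.554652 − 155.603317·sin 22.38230°)/8.448872 = 1.686466
contact ratio ≈ 1.6865

1.6865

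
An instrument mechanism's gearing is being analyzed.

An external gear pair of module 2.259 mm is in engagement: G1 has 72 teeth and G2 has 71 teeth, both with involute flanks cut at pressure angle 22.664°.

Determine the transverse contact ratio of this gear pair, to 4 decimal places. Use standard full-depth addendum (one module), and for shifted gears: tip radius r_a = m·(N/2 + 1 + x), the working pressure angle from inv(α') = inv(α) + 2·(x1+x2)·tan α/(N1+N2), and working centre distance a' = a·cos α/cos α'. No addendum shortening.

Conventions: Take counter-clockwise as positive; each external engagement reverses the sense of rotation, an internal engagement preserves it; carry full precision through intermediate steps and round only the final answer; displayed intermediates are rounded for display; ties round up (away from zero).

1.6689

topology: single-mesh involute geometry — m = 2.259, 72T/71T pair
base radii: r_b1 = 75.044192, r_b2 = 74.001911
tip radii: r_a1 = 83.583000, r_a2 = 82.453500
no profile shift: α' = α, a' = a
action lengths: √(r_a1²−r_b1²) = 36.803359, √(r_a2²−r_b2²) = 36.363399
base pitch p_b = π·m·cos α = 6.548841
CR = (36.803359 + 36.363399 − 161.518500·sin 22.66400°)/6.548841 = 1.668910
contact ratio ≈ 1.6689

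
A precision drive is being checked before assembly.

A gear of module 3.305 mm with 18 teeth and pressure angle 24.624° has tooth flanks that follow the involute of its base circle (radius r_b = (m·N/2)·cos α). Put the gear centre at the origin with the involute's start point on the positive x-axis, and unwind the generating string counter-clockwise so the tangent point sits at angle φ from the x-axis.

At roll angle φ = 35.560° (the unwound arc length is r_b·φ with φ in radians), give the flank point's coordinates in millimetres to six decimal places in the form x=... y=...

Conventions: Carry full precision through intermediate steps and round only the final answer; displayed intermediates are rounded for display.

topology: single-mesh involute geometry — m = 3.305, N = 18
pitch radius r_p = m·N/2 = 3.305·18/2 = 29.745000
base radius r_b = r_p·cos α = 29.745000·cos 24.624° = 27.040039
roll angle φ = 35.560° = 0.62063908 rad
x = r_b·(cos φ + φ·sin φ) = 31.756980
y = r_b·(sin φ − φ·cos φ) = 2.072915

x=31.756980 y=2.072915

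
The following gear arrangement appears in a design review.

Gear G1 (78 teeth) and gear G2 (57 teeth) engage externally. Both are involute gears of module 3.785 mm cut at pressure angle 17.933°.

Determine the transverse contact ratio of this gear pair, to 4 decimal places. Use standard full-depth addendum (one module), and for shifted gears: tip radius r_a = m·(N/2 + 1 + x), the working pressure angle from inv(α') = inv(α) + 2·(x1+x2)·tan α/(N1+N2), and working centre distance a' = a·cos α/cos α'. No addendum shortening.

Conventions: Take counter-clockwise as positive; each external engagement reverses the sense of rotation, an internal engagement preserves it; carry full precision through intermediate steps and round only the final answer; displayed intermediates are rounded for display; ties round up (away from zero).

recognized (one external pair, fixed centres): single-mesh tooth geometry, m = 3.785, N1 = 78, N2 = 57
base radii: r_b1 = 140.443453, r_b2 = 102.631754
tip radii: r_a1 = 151.400000, r_a2 = 111.657500
no profile shift: α' = α, a' = a
action lengths: √(r_a1²−r_b1²) = 56.547294, √(r_a2²−r_b2²) = 43.978635
base pitch p_b = π·m·cos α = 11.313234
CR = (56.547294 + 43.978635 − 255.487500·sin 17.93300°)/11.313234 = 1.932263
contact ratio ≈ 1.9323

1.9323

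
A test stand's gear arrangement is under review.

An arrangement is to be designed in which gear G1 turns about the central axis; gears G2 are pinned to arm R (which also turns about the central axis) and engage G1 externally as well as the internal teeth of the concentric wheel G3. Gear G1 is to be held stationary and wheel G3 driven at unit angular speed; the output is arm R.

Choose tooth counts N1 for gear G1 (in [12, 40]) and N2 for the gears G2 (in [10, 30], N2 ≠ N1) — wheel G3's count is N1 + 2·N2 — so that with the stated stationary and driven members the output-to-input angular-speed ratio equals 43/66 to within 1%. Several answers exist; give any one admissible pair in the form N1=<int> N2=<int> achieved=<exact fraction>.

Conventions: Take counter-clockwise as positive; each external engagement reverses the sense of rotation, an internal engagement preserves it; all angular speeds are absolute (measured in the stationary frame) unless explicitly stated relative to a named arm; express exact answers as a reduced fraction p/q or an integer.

topology: planetary set — design target 43/66, arm = carrier (Willis)
Willis with ω_sun = 0: ω_arm/ω_ring = N3/(N1+N3); set equal to 43/66  ⇒  N3/N1 = (43/66)/(1 − 43/66) = 43/23
N3 = N1 + 2·N2  ⇒  N2/N1 = (N3/N1 − 1)/2 = (43/23 − 1)/2 = 10/23
smallest multiple with N1 ≥ 12 and N2 ≥ 10: k = 1  ⇒  N1 = 1·23 = 23, N2 = 1·10 = 10 (N1 ≤ 40, N2 ≤ 30, N2 ≠ N1 ✓), N3 = 23 + 2·10 = 43
check: N3/(N1+N3) with N1 = 23, N3 = 43 gives 43/66; |achieved − target| = 0 ≤ 43/6600 ✓

N1=23 N2=10 achieved=43/66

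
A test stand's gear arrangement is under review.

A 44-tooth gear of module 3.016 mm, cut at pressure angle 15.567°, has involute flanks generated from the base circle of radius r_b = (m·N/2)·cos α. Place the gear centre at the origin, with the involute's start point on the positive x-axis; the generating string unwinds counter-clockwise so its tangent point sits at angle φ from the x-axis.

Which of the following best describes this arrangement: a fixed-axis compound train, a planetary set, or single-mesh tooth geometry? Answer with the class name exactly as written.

class = single-mesh tooth geometry [base-circle involute, m = 3.016, 44T]
classification: single-mesh tooth geometry

single-mesh tooth geometry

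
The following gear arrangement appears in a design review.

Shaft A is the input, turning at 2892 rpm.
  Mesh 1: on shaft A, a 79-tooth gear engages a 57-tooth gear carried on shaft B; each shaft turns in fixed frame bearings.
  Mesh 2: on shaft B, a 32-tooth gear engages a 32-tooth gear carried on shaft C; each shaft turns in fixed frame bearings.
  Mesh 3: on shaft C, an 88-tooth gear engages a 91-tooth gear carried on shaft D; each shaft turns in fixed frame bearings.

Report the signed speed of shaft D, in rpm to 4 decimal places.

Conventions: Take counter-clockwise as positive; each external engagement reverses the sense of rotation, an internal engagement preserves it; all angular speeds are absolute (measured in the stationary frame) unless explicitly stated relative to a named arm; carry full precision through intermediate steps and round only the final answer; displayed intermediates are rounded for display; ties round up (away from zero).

-3876.0717 rpm

3-mesh fixed-axis compound train (all bearings frame-fixed)
mesh 1 [79T→57T]: ω = 2892.0000×79/57 = 4008.2105 rpm, sense flips to −
mesh 2 [32T→32T]: ω = 4008.2105×32/32 = 4008.2105 rpm, sense flips to +
mesh 3 [88T→91T]: ω = 4008.2105×88/91 = 3876.0717 rpm, sense flips to −
signed output speed = -3876.0717 rpm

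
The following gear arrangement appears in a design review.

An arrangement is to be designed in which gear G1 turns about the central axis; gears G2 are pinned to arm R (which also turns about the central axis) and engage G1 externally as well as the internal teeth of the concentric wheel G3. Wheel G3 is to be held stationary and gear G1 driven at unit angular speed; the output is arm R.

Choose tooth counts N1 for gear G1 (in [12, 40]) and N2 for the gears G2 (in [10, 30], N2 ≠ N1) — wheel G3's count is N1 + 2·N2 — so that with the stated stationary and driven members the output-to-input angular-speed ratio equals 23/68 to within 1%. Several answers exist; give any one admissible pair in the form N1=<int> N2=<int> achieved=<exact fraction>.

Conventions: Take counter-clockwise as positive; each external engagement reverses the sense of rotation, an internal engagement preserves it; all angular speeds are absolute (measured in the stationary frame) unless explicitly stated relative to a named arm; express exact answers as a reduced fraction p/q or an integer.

design class (target 23/68): planetary set
Willis with ω_ring = 0: ω_arm/ω_sun = N1/(N1+N3); set equal to 23/68  ⇒  N3/N1 = 1/(23/68) − 1 = 45/23
N3 = N1 + 2·N2  ⇒  N2/N1 = (N3/N1 − 1)/2 = (45/23 − 1)/2 = 11/23
smallest multiple with N1 ≥ 12 and N2 ≥ 10: k = 1  ⇒  N1 = 1·23 = 23, N2 = 1·11 = 11 (N1 ≤ 40, N2 ≤ 30, N2 ≠ N1 ✓), N3 = 23 + 2·11 = 45
check: N1/(N1+N3) with N1 = 23, N3 = 45 gives 23/68; |achieved − target| = 0 ≤ 23/6800 ✓

N1=23 N2=11 achieved=23/68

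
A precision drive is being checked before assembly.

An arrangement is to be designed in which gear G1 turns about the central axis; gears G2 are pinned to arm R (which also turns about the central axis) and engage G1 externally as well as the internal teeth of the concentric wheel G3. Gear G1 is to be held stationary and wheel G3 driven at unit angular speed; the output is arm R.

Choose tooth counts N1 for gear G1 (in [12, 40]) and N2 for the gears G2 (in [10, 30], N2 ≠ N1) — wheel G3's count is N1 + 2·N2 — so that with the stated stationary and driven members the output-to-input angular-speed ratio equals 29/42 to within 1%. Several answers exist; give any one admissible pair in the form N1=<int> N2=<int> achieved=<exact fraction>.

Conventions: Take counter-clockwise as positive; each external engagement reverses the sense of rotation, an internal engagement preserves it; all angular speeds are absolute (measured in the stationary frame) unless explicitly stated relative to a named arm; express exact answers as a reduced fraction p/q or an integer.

N1=26 N2=16 achieved=29/42

design class (target 29/42): planetary set
Willis with ω_sun = 0: ω_arm/ω_ring = N3/(N1+N3); set equal to 29/42  ⇒  N3/N1 = (29/42)/(1 − 29/42) = 29/13
N3 = N1 + 2·N2  ⇒  N2/N1 = (N3/N1 − 1)/2 = (29/13 − 1)/2 = 8/13
smallest multiple with N1 ≥ 12 and N2 ≥ 10: k = 2  ⇒  N1 = 2·13 = 26, N2 = 2·8 = 16 (N1 ≤ 40, N2 ≤ 30, N2 ≠ N1 ✓), N3 = 26 + 2·16 = 58
check: N3/(N1+N3) with N1 = 26, N3 = 58 gives 29/42; |achieved − target| = 0 ≤ 29/4200 ✓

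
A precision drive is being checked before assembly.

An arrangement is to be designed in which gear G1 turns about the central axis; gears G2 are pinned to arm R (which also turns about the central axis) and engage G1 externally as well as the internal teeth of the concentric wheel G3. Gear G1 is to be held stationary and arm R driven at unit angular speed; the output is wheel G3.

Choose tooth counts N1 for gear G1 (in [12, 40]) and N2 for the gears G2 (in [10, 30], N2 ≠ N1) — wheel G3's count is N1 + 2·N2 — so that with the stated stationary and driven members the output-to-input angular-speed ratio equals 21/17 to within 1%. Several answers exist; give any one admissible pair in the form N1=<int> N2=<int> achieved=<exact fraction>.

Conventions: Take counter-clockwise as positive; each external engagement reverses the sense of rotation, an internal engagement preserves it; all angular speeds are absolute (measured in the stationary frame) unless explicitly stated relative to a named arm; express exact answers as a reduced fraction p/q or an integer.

planetary set to be sized for 21/17 (Willis relation)
Willis with ω_sun = 0: ω_ring/ω_arm = (N1+N3)/N3; set equal to 21/17  ⇒  N3/N1 = 1/(21/17 − 1) = 17/4
N3 = N1 + 2·N2  ⇒  N2/N1 = (N3/N1 − 1)/2 = (17/4 − 1)/2 = 13/8
smallest multiple with N1 ≥ 12 and N2 ≥ 10: k = 2  ⇒  N1 = 2·8 = 16, N2 = 2·13 = 26 (N1 ≤ 40, N2 ≤ 30, N2 ≠ N1 ✓), N3 = 16 + 2·26 = 68
check: (N1+N3)/N3 with N1 = 16, N3 = 68 gives 21/17; |achieved − target| = 0 ≤ 21/1700 ✓

N1=16 N2=26 achieved=21/17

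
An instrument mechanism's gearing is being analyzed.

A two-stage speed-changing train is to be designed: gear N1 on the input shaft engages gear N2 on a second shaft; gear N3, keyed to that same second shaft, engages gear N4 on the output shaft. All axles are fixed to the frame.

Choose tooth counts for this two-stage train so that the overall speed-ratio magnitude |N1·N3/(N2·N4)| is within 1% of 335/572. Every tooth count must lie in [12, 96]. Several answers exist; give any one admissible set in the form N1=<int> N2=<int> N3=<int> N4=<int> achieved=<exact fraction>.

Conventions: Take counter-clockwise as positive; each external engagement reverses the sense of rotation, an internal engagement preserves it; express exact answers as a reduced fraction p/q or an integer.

N1=15 N2=22 N3=67 N4=78 achieved=335/572

topology: fixed-axis compound train — 2 stages, target 335/572
target = 335/572 in lowest terms: an exact hit needs N1·N3 = k·335 and N2·N4 = k·572 for one integer k, every count in [12, 96]; additionally prefer no 1:1 stage (N1 ≠ N2, N3 ≠ N4)
k = 1…2: no 1:1-free in-range split of k·335 and k·572 into factor pairs; take k = 3
k = 3: N1·N3 = 1005 = 15·67, N2·N4 = 1716 = 22·78
achieved = 15·67/(22·78) = 335/572; |achieved − target| = 0 ≤ 67/11440 ✓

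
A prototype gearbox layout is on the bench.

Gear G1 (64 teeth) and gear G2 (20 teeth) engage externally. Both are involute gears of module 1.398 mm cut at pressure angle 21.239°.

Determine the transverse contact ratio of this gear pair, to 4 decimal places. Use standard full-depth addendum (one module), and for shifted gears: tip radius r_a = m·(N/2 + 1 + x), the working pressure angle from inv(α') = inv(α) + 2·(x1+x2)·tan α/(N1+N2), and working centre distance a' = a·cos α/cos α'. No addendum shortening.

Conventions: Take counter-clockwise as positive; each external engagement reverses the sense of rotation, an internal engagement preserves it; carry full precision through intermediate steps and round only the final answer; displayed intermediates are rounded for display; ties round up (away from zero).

1.6211

class = single-mesh tooth geometry [involute pair 64T × 20T, m = 1.398]
base radii: r_b1 = 41.697416, r_b2 = 13.030443
tip radii: r_a1 = 46.134000, r_a2 = 15.378000
no profile shift: α' = α, a' = a
action lengths: √(r_a1²−r_b1²) = 19.740097, √(r_a2²−r_b2²) = 8.166422
base pitch p_b = π·m·cos α = 4.093634
CR = (19.740097 + 8.166422 − 58.716000·sin 21.23900°)/4.093634 = 1.621081
contact ratio ≈ 1.6211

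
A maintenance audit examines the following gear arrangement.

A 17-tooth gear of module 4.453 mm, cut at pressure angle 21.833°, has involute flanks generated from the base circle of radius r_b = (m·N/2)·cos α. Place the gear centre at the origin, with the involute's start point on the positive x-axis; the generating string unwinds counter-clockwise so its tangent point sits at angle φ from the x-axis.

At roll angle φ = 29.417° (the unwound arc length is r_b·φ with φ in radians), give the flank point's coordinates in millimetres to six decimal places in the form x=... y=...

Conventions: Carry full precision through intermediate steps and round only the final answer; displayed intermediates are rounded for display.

class = single-mesh tooth geometry [base-circle involute, m = 4.453, 17T]
pitch radius r_p = m·N/2 = 4.453·17/2 = 37.850500
base radius r_b = r_p·cos α = 37.850500·cos 21.833° = 35.135551
roll angle φ = 29.417° = 0.51342351 rad
x = r_b·(cos φ + φ·sin φ) = 39.465739
y = r_b·(sin φ − φ·cos φ) = 1.543694

x=39.465739 y=1.543694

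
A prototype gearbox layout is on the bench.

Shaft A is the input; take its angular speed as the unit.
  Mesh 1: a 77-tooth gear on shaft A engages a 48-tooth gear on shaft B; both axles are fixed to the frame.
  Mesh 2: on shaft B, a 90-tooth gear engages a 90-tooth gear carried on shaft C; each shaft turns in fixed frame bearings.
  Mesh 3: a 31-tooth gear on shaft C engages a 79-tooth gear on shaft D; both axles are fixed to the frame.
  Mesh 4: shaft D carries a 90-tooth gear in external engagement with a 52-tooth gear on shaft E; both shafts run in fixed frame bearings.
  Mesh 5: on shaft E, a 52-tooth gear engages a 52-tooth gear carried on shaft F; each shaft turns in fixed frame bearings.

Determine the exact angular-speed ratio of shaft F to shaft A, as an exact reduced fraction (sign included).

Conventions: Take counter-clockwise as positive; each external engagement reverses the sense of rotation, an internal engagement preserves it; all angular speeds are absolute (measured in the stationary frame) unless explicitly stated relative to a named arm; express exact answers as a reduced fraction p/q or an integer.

-35805/32864

class = fixed-axis compound train [5 meshes; 5 ratios multiply, 5 sense flips]
mesh 1 [77T→48T]: running ratio 77/48, sense −
mesh 2 [90T→90T]: running ratio 77/48, sense +
mesh 3 [31T→79T]: running ratio 2387/3792, sense −
mesh 4 [90T→52T]: running ratio 35805/32864, sense +
mesh 5 [52T→52T]: running ratio 35805/32864, sense −
ω_out/ω_in = -35805/32864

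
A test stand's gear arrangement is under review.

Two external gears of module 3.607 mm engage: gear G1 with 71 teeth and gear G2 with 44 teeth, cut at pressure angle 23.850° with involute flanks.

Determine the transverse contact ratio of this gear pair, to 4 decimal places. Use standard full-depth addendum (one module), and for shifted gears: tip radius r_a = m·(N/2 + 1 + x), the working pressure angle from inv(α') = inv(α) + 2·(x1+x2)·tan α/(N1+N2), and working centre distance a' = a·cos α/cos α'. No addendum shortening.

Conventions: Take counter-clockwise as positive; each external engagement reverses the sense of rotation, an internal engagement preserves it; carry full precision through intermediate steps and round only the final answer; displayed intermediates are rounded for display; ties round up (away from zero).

topology: single-mesh involute geometry — m = 3.607, 71T/44T pair
base radii: r_b1 = 117.114075, r_b2 = 72.577737
tip radii: r_a1 = 131.655500, r_a2 = 82.961000
no profile shift: α' = α, a' = a
action lengths: √(r_a1²−r_b1²) = 60.145358, √(r_a2²−r_b2²) = 40.187059
base pitch p_b = π·m·cos α = 10.364077
CR = (60.145358 + 40.187059 − 207.402500·sin 23.85000°)/10.364077 = 1.589196
contact ratio ≈ 1.5892

1.5892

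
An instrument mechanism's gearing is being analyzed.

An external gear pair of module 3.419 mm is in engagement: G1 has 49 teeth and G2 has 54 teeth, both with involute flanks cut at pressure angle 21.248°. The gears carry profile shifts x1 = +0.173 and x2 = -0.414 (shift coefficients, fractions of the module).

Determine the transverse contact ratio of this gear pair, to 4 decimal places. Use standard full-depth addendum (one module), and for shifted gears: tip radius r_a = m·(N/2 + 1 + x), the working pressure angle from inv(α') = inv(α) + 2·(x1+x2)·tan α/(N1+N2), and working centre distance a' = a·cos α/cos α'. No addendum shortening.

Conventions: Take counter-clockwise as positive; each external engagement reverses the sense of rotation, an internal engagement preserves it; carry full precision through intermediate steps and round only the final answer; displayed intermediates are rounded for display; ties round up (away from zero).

single-mesh involute tooth geometry (49T engaging 54T at module 3.419)
base radii: r_b1 = 78.071165, r_b2 = 86.037610
tip radii: r_a1 = 87.775987, r_a2 = 94.316534
inv(α') = inv(21.248°) + 2·(+0.173-0.414)·tan α/(49+54) = 0.01617137  ⇒  α' = 20.53240°
a' = a·cos α / cos α' = 176.0785·cos 21.248°/cos 20.53240° = 175.241146
action lengths: √(r_a1²−r_b1²) = 40.118787, √(r_a2²−r_b2²) = 38.641147
base pitch p_b = π·m·cos α = 10.010931
CR = (40.118787 + 38.641147 − 175.241146·sin 20.53240°)/10.010931 = 1.727749
contact ratio ≈ 1.7277

1.7277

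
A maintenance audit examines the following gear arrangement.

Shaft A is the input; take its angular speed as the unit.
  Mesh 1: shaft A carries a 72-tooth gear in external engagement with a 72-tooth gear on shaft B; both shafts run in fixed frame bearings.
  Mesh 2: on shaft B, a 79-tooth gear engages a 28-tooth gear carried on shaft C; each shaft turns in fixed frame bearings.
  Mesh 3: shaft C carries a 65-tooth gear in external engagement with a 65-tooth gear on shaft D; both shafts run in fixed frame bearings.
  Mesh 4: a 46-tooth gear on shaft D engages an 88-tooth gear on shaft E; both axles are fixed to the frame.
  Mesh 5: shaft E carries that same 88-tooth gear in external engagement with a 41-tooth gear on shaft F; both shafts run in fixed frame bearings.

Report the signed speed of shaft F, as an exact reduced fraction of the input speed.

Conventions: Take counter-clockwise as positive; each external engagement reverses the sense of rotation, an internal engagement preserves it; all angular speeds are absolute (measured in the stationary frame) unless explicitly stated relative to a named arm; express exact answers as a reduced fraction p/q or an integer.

-1817/574

5-mesh fixed-axis compound train (all bearings frame-fixed)
mesh 1 [72T→72T]: |ω|/ω_in = 1×72/72 = 1, sense flips to −
mesh 2 [79T→28T]: |ω|/ω_in = 1×79/28 = 79/28, sense flips to +
mesh 3 [65T→65T]: |ω|/ω_in = (79/28)×65/65 = 79/28, sense flips to −
mesh 4 [46T→88T]: |ω|/ω_in = (79/28)×46/88 = 1817/1232, sense flips to +
mesh 5 [88T→41T]: |ω|/ω_in = (1817/1232)×88/41 = 1817/574, sense flips to −
signed output speed (× input speed) = -1817/574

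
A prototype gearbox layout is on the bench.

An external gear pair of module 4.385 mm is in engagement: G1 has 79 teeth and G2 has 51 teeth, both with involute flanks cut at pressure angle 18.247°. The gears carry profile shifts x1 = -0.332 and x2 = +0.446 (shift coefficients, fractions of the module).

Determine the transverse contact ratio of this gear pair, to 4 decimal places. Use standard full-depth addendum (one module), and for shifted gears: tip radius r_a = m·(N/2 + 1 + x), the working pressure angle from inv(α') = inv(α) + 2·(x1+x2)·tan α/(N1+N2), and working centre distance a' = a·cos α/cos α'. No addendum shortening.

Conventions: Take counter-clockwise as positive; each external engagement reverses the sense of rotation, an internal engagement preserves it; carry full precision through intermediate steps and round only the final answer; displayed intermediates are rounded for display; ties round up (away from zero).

1.8310

class = single-mesh tooth geometry [involute pair 79T × 51T, m = 4.385]
base radii: r_b1 = 164.497851, r_b2 = 106.194815
tip radii: r_a1 = 176.136680, r_a2 = 118.158210
inv(α') = inv(18.247°) + 2·(-0.332+0.446)·tan α/(79+51) = 0.01180050  ⇒  α' = 18.54649°
a' = a·cos α / cos α' = 285.0250·cos 18.247°/cos 18.54649° = 285.520948
action lengths: √(r_a1²−r_b1²) = 62.964966, √(r_a2²−r_b2²) = 51.807565
base pitch p_b = π·m·cos α = 13.083171
CR = (62.964966 + 51.807565 − 285.520948·sin 18.54649°)/13.083171 = 1.831034
contact ratio ≈ 1.8310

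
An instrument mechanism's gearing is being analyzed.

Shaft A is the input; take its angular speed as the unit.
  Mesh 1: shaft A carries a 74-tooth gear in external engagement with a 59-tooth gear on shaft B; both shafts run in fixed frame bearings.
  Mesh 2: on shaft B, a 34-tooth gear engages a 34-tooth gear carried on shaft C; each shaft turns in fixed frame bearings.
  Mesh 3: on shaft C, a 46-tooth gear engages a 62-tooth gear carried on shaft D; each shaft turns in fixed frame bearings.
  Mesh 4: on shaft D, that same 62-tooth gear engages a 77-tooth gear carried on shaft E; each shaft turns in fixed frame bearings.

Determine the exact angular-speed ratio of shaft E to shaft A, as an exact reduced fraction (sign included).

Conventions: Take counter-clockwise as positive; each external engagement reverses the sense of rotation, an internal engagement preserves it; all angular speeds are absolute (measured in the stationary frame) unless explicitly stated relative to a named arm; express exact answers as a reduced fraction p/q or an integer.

class = fixed-axis compound train [4 meshes; 4 ratios multiply, 4 sense flips]
mesh 1 [74T→59T]: running ratio 74/59, sense −
mesh 2 [34T→34T]: running ratio 74/59, sense +
mesh 3 [46T→62T]: running ratio 1702/1829, sense −
mesh 4 [62T→77T]: running ratio 3404/4543, sense +
ω_out/ω_in = 3404/4543

3404/4543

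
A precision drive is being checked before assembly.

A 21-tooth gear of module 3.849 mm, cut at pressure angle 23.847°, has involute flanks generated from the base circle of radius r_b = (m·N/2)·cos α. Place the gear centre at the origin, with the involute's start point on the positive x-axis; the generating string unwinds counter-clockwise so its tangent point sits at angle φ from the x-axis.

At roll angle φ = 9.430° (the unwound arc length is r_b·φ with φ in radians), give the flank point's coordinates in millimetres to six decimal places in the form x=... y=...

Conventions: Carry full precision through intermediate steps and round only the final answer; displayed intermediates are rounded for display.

recognized (one wheel, involute flank): single-mesh tooth geometry, m = 3.849, N = 21
pitch radius r_p = m·N/2 = 3.849·21/2 = 40.414500
base radius r_b = r_p·cos α = 40.414500·cos 23.847° = 36.964247
roll angle φ = 9.430° = 0.16458455 rad
x = r_b·(cos φ + φ·sin φ) = 37.461506
y = r_b·(sin φ − φ·cos φ) = 0.054784

x=37.461506 y=0.054784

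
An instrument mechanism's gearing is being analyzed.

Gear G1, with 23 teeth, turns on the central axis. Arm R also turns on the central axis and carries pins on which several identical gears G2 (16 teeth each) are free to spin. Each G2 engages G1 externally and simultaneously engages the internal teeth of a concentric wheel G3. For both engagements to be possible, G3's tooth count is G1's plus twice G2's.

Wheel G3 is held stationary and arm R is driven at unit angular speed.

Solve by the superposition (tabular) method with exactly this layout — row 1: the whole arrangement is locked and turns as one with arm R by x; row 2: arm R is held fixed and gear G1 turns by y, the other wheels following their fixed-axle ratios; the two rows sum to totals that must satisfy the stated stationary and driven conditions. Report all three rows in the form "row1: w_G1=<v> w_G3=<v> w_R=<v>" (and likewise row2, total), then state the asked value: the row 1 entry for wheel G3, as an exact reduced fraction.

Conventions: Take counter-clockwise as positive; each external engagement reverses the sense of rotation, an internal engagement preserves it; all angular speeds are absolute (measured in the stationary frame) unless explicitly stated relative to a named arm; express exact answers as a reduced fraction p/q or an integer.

topology: planetary set — G1 23T / G2 16T / G3 55T, arm = carrier (Willis)
row 1 (train locked, turned with arm): all members turn x
superposition row 2 [arm held]: sun y, ring −(23/55)·y, arm 0
boundary: total ω_ring = x − (23/55)·y = 0 and total ω_arm = x = 1  ⇒  y = 55/23, x = 1
row 2 ring = −(23/55)·55/23 = -1
totals (row 1 + row 2): sun 1 + 55/23 = 78/23, ring 1 + (-1) = 0, arm 1 + 0 = 1
asked cell (row1, ring) = 1

row1: w_G1=1 w_G3=1 w_R=1
row2: w_G1=55/23 w_G3=-1 w_R=0
total: w_G1=78/23 w_G3=0 w_R=1
asked value: 1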